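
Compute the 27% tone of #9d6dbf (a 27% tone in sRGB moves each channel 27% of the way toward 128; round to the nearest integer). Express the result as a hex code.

#9572ae

#9d6dbf is rgb(157, 109, 191).
A 27% tone moves each channel 27% toward 128:
  R: 157 − 7.83 = 149.17 → 149
  G: 109 + 0.27×(128−109) = 109 + 5.13 = 114.13 → 114
  B: 191 + 0.27×(128−191) = 191 − 17.01 = 173.99 → 174
rgb(149, 114, 174) = #9572ae.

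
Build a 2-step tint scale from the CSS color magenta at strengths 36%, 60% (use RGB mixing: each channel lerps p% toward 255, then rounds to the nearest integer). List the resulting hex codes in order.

CSS magenta is rgb(255, 0, 255).
36%: (255→255, 0 + 91.8 = 91.8→92, 255→255) → #ff5cff
60%: (255→255, 0 + 153 = 153→153, 255→255) → #ff99ff

#ff5cff, #ff99ff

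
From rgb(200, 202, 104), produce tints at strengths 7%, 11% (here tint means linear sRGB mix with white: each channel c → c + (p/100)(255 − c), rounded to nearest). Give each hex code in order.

#CCCE73, #CED079

7%: (200 + 3.85 = 203.85→204, 202 + 3.71 = 205.71→206, 104 + 10.57 = 114.57→115) → #CCCE73
11%: (200 + 6.05 = 206.05→206, 202 + 5.83 = 207.83→208, 104 + 16.61 = 120.61→121) → #CED079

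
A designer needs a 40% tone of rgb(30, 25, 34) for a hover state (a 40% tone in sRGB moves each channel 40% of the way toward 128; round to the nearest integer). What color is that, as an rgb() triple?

rgb(69, 66, 72)

Per channel, c → c + 0.4(128 − c):
  R: 30 + 0.4×(128−30) = 30 + 39.2 = 69.2 → 69
  G: 25 + 41.2 = 66.2 → 66
  B: 34 + 37.6 = 71.6 → 72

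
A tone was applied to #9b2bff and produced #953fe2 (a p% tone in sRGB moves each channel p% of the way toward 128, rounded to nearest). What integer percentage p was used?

#9b2bff is rgb(155, 43, 255); #953fe2 is rgb(149, 63, 226).
On the B channel (widest range): 226 ≈ 255 + (p/100)(128 − 255), so p ≈ 100×(226 − 255)/(128 − 255) = -2900/-127 = 22.83.
p = 23 reproduces all three channels after rounding.

23%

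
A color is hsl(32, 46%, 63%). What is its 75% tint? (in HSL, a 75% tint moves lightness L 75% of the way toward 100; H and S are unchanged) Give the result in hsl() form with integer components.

hsl(32, 46%, 91%)

L moves 75% from 63 toward 100: 63 + 27.75 = 90.75 → 91.
H and S are unchanged.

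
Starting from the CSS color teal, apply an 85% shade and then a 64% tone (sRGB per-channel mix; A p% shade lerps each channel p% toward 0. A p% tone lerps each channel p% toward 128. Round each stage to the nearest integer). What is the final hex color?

CSS teal is rgb(0, 128, 128).
Lerp each channel 85% toward 0:
  R: 0 + 0 = 0 → 0
  G: 128 + 0.85×(0−128) = 128 − 108.8 = 19.2 → 19
  B: 128 + 0.85×(0−128) = 128 − 108.8 = 19.2 → 19
After the shade: rgb(0, 19, 19) = #001313.
A 64% tone moves each channel 64% toward 128:
  R: 0 + 0.64×(128−0) = 0 + 81.92 = 81.92 → 82
  G: 19 + 69.76 = 88.76 → 89
  B: 19 + 0.64×(128−19) = 19 + 69.76 = 88.76 → 89
rgb(82, 89, 89) = #525959.

#525959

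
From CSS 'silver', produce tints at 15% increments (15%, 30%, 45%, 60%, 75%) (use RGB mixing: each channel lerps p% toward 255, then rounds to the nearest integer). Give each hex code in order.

#C9C9C9, #D3D3D3, #DCDCDC, #E6E6E6, #EFEFEF

CSS silver is rgb(192, 192, 192).
15%: (192 + 9.45 = 201.45→201, 192 + 9.45 = 201.45→201, 192 + 9.45 = 201.45→201) → #C9C9C9
30%: (192 + 18.9 = 210.9→211, 192 + 18.9 = 210.9→211, 192 + 18.9 = 210.9→211) → #D3D3D3
45%: (192 + 28.35 = 220.35→220, 192 + 28.35 = 220.35→220, 192 + 28.35 = 220.35→220) → #DCDCDC
60%: (192 + 37.8 = 229.8→230, 192 + 37.8 = 229.8→230, 192 + 37.8 = 229.8→230) → #E6E6E6
75%: (192 + 47.25 = 239.25→239, 192 + 47.25 = 239.25→239, 192 + 47.25 = 239.25→239) → #EFEFEF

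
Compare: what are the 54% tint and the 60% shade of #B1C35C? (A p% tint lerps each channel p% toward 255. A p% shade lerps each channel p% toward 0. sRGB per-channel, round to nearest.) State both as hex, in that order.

#B1C35C is rgb(177, 195, 92).
54% tint:
  R: 177 + 0.54×(255−177) = 177 + 42.12 = 219.12 → 219
  G: 195 + 0.54×(255−195) = 195 + 32.4 = 227.4 → 227
  B: 92 + 88.02 = 180.02 → 180
  → #DBE3B4
60% shade:
  R: 177 + 0.6×(0−177) = 177 − 106.2 = 70.8 → 71
  G: 195 + 0.6×(0−195) = 195 − 117 = 78 → 78
  B: 92 + 0.6×(0−92) = 92 − 55.2 = 36.8 → 37
  → #474E25

#DBE3B4, #474E25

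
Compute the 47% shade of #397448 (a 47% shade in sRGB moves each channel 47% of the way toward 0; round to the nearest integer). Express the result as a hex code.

#397448 is rgb(57, 116, 72).
A 47% shade moves each channel 47% toward 0:
  R: 57 + 0.47×(0−57) = 57 − 26.79 = 30.21 → 30
  G: 116 − 54.52 = 61.48 → 61
  B: 72 + 0.47×(0−72) = 72 − 33.84 = 38.16 → 38
rgb(30, 61, 38) = #1E3D26.

#1E3D26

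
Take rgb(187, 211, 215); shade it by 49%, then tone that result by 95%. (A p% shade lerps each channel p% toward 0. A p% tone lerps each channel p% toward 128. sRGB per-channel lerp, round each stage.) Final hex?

Lerp each channel 49% toward 0:
  R: 187 + 0.49×(0−187) = 187 − 91.63 = 95.37 → 95
  G: 211 + 0.49×(0−211) = 211 − 103.39 = 107.61 → 108
  B: 215 + 0.49×(0−215) = 215 − 105.35 = 109.65 → 110
After the shade: rgb(95, 108, 110) = #5F6C6E.
A 95% tone moves each channel 95% toward 128:
  R: 95 + 0.95×(128−95) = 95 + 31.35 = 126.35 → 126
  G: 108 + 0.95×(128−108) = 108 + 19 = 127 → 127
  B: 110 + 17.1 = 127.1 → 127
rgb(126, 127, 127) = #7E7F7F.

#7E7F7F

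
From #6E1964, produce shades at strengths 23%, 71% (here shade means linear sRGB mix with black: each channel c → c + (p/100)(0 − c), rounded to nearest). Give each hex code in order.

#55134D, #20071D

#6E1964 is rgb(110, 25, 100).
23%: (110 − 25.3 = 84.7→85, 25 − 5.75 = 19.25→19, 100 − 23 = 77→77) → #55134D
71%: (110 − 78.1 = 31.9→32, 25 − 17.75 = 7.25→7, 100 − 71 = 29→29) → #20071D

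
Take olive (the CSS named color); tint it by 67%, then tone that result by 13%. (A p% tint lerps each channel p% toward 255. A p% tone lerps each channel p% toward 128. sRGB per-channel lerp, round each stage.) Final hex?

#cacaa5

CSS olive is rgb(128, 128, 0).
Per channel, c → c + 0.67(255 − c):
  R: 128 + 85.09 = 213.09 → 213
  G: 128 + 0.67×(255−128) = 128 + 85.09 = 213.09 → 213
  B: 0 + 170.85 = 170.85 → 171
After the tint: rgb(213, 213, 171) = #d5d5ab.
A 13% tone moves each channel 13% toward 128:
  R: 213 + 0.13×(128−213) = 213 − 11.05 = 201.95 → 202
  G: 213 + 0.13×(128−213) = 213 − 11.05 = 201.95 → 202
  B: 171 + 0.13×(128−171) = 171 − 5.59 = 165.41 → 165
rgb(202, 202, 165) = #cacaa5.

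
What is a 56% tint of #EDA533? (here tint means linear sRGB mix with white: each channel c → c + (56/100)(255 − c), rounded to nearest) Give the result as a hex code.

#EDA533 is rgb(237, 165, 51).
Lerp each channel 56% toward 255:
  R: 237 + 0.56×(255−237) = 237 + 10.08 = 247.08 → 247
  G: 165 + 0.56×(255−165) = 165 + 50.4 = 215.4 → 215
  B: 51 + 114.24 = 165.24 → 165
rgb(247, 215, 165) = #F7D7A5.

#F7D7A5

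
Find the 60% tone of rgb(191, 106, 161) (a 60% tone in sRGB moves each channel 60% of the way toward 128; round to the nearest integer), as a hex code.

#99778d

Lerp each channel 60% toward 128:
  R: 191 − 37.8 = 153.2 → 153
  G: 106 + 13.2 = 119.2 → 119
  B: 161 + 0.6×(128−161) = 161 − 19.8 = 141.2 → 141
rgb(153, 119, 141) = #99778d.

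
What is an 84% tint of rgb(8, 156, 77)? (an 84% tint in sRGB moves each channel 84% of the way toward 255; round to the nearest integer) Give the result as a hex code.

#D7EFE3

An 84% tint moves each channel 84% toward 255:
  R: 8 + 207.48 = 215.48 → 215
  G: 156 + 0.84×(255−156) = 156 + 83.16 = 239.16 → 239
  B: 77 + 149.52 = 226.52 → 227
rgb(215, 239, 227) = #D7EFE3.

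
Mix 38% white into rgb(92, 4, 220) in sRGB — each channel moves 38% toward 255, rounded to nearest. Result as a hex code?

Lerp each channel 38% toward 255:
  R: 92 + 0.38×(255−92) = 92 + 61.94 = 153.94 → 154
  G: 4 + 0.38×(255−4) = 4 + 95.38 = 99.38 → 99
  B: 220 + 0.38×(255−220) = 220 + 13.3 = 233.3 → 233
rgb(154, 99, 233) = #9A63E9.

#9A63E9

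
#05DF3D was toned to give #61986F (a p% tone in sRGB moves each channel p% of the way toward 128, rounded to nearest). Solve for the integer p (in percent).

75%

#05DF3D is rgb(5, 223, 61); #61986F is rgb(97, 152, 111).
On the R channel (widest range): 97 ≈ 5 + (p/100)(128 − 5), so p ≈ 100×(97 − 5)/(128 − 5) = 9200/123 = 74.80.
p = 75 reproduces all three channels after rounding.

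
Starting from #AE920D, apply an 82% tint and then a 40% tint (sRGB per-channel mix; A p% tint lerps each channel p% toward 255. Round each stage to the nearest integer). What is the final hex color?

#AE920D is rgb(174, 146, 13).
An 82% tint moves each channel 82% toward 255:
  R: 174 + 66.42 = 240.42 → 240
  G: 146 + 0.82×(255−146) = 146 + 89.38 = 235.38 → 235
  B: 13 + 0.82×(255−13) = 13 + 198.44 = 211.44 → 211
After the tint: rgb(240, 235, 211) = #F0EBD3.
A 40% tint moves each channel 40% toward 255:
  R: 240 + 6 = 246 → 246
  G: 235 + 0.4×(255−235) = 235 + 8 = 243 → 243
  B: 211 + 0.4×(255−211) = 211 + 17.6 = 228.6 → 229
rgb(246, 243, 229) = #F6F3E5.

#F6F3E5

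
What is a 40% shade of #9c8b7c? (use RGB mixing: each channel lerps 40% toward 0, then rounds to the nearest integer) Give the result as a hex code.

#5e534a

#9c8b7c is rgb(156, 139, 124).
A 40% shade moves each channel 40% toward 0:
  R: 156 + 0.4×(0−156) = 156 − 62.4 = 93.6 → 94
  G: 139 − 55.6 = 83.4 → 83
  B: 124 − 49.6 = 74.4 → 74
rgb(94, 83, 74) = #5e534a.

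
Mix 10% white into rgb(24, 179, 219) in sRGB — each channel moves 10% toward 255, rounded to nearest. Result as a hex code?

#2FBBDF

A 10% tint moves each channel 10% toward 255:
  R: 24 + 0.1×(255−24) = 24 + 23.1 = 47.1 → 47
  G: 179 + 0.1×(255−179) = 179 + 7.6 = 186.6 → 187
  B: 219 + 3.6 = 222.6 → 223
rgb(47, 187, 223) = #2FBBDF.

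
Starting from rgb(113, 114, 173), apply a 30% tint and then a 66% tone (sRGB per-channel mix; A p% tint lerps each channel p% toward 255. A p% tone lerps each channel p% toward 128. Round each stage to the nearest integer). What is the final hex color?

Per channel, c → c + 0.3(255 − c):
  R: 113 + 0.3×(255−113) = 113 + 42.6 = 155.6 → 156
  G: 114 + 42.3 = 156.3 → 156
  B: 173 + 0.3×(255−173) = 173 + 24.6 = 197.6 → 198
After the tint: rgb(156, 156, 198) = #9c9cc6.
Per channel, c → c + 0.66(128 − c):
  R: 156 − 18.48 = 137.52 → 138
  G: 156 + 0.66×(128−156) = 156 − 18.48 = 137.52 → 138
  B: 198 + 0.66×(128−198) = 198 − 46.2 = 151.8 → 152
rgb(138, 138, 152) = #8a8a98.

#8a8a98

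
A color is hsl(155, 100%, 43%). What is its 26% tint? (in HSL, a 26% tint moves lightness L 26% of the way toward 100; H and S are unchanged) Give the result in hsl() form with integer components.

hsl(155, 100%, 58%)

L moves 26% from 43 toward 100: 43 + 14.82 = 57.82 → 58.
H and S are unchanged.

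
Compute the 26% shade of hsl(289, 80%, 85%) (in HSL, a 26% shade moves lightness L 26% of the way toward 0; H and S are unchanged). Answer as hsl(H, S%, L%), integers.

hsl(289, 80%, 63%)

L moves 26% from 85 toward 0: 85 − 22.1 = 62.9 → 63.
H and S are unchanged.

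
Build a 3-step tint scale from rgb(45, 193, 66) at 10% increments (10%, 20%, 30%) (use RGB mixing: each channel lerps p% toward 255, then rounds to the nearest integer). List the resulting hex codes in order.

10%: (45 + 21 = 66→66, 193 + 6.2 = 199.2→199, 66 + 18.9 = 84.9→85) → #42C755
20%: (45 + 42 = 87→87, 193 + 12.4 = 205.4→205, 66 + 37.8 = 103.8→104) → #57CD68
30%: (45 + 63 = 108→108, 193 + 18.6 = 211.6→212, 66 + 56.7 = 122.7→123) → #6CD47B

#42C755, #57CD68, #6CD47B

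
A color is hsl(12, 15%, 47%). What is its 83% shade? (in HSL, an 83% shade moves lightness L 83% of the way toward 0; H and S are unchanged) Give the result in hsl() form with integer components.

L moves 83% from 47 toward 0: 47 − 39.01 = 7.99 → 8.
H and S are unchanged.

hsl(12, 15%, 8%)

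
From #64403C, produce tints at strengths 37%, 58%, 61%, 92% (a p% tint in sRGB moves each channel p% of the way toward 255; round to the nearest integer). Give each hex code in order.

#64403C is rgb(100, 64, 60).
37%: (100 + 57.35 = 157.35→157, 64 + 70.67 = 134.67→135, 60 + 72.15 = 132.15→132) → #9D8784
58%: (100 + 89.9 = 189.9→190, 64 + 110.78 = 174.78→175, 60 + 113.1 = 173.1→173) → #BEAFAD
61%: (100 + 94.55 = 194.55→195, 64 + 116.51 = 180.51→181, 60 + 118.95 = 178.95→179) → #C3B5B3
92%: (100 + 142.6 = 242.6→243, 64 + 175.72 = 239.72→240, 60 + 179.4 = 239.4→239) → #F3F0EF

#9D8784, #BEAFAD, #C3B5B3, #F3F0EF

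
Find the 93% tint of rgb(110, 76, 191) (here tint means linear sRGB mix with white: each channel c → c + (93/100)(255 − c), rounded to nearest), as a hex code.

#f5f2fb

Per channel, c → c + 0.93(255 − c):
  R: 110 + 0.93×(255−110) = 110 + 134.85 = 244.85 → 245
  G: 76 + 0.93×(255−76) = 76 + 166.47 = 242.47 → 242
  B: 191 + 0.93×(255−191) = 191 + 59.52 = 250.52 → 251
rgb(245, 242, 251) = #f5f2fb.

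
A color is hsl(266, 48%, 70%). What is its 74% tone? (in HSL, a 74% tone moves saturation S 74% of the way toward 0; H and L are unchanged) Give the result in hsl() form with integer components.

S moves 74% from 48 toward 0: 48 − 35.52 = 12.48 → 12.
H and L are unchanged.

hsl(266, 12%, 70%)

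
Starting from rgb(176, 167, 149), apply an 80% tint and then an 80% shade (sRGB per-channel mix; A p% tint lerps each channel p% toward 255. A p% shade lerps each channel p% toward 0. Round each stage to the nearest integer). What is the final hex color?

#302F2F

Per channel, c → c + 0.8(255 − c):
  R: 176 + 63.2 = 239.2 → 239
  G: 167 + 70.4 = 237.4 → 237
  B: 149 + 0.8×(255−149) = 149 + 84.8 = 233.8 → 234
After the tint: rgb(239, 237, 234) = #EFEDEA.
An 80% shade moves each channel 80% toward 0:
  R: 239 + 0.8×(0−239) = 239 − 191.2 = 47.8 → 48
  G: 237 − 189.6 = 47.4 → 47
  B: 234 + 0.8×(0−234) = 234 − 187.2 = 46.8 → 47
rgb(48, 47, 47) = #302F2F.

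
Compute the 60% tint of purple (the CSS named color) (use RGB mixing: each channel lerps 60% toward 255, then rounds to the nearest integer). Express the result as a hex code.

#cc99cc

CSS purple is rgb(128, 0, 128).
A 60% tint moves each channel 60% toward 255:
  R: 128 + 76.2 = 204.2 → 204
  G: 0 + 0.6×(255−0) = 0 + 153 = 153 → 153
  B: 128 + 0.6×(255−128) = 128 + 76.2 = 204.2 → 204
rgb(204, 153, 204) = #cc99cc.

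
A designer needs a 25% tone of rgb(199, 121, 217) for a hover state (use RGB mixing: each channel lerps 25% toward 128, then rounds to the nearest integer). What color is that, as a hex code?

A 25% tone moves each channel 25% toward 128:
  R: 199 − 17.75 = 181.25 → 181
  G: 121 + 0.25×(128−121) = 121 + 1.75 = 122.75 → 123
  B: 217 − 22.25 = 194.75 → 195
rgb(181, 123, 195) = #B57BC3.

#B57BC3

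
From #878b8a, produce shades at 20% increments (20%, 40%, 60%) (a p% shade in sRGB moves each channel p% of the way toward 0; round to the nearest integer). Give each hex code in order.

#878b8a is rgb(135, 139, 138).
20%: (135 − 27 = 108→108, 139 − 27.8 = 111.2→111, 138 − 27.6 = 110.4→110) → #6c6f6e
40%: (135 − 54 = 81→81, 139 − 55.6 = 83.4→83, 138 − 55.2 = 82.8→83) → #515353
60%: (135 − 81 = 54→54, 139 − 83.4 = 55.6→56, 138 − 82.8 = 55.2→55) → #363837

#6c6f6e, #515353, #363837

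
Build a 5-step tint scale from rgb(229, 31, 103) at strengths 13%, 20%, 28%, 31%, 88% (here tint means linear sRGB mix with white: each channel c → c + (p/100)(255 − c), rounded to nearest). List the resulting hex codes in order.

#E83C7B, #EA4C85, #EC5E92, #ED6496, #FCE4ED

13%: (229 + 3.38 = 232.38→232, 31 + 29.12 = 60.12→60, 103 + 19.76 = 122.76→123) → #E83C7B
20%: (229 + 5.2 = 234.2→234, 31 + 44.8 = 75.8→76, 103 + 30.4 = 133.4→133) → #EA4C85
28%: (229 + 7.28 = 236.28→236, 31 + 62.72 = 93.72→94, 103 + 42.56 = 145.56→146) → #EC5E92
31%: (229 + 8.06 = 237.06→237, 31 + 69.44 = 100.44→100, 103 + 47.12 = 150.12→150) → #ED6496
88%: (229 + 22.88 = 251.88→252, 31 + 197.12 = 228.12→228, 103 + 133.76 = 236.76→237) → #FCE4ED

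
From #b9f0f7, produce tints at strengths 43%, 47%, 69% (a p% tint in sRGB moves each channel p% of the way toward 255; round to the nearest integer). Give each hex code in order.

#b9f0f7 is rgb(185, 240, 247).
43%: (185 + 30.1 = 215.1→215, 240 + 6.45 = 246.45→246, 247 + 3.44 = 250.44→250) → #d7f6fa
47%: (185 + 32.9 = 217.9→218, 240 + 7.05 = 247.05→247, 247 + 3.76 = 250.76→251) → #daf7fb
69%: (185 + 48.3 = 233.3→233, 240 + 10.35 = 250.35→250, 247 + 5.52 = 252.52→253) → #e9fafd

#d7f6fa, #daf7fb, #e9fafd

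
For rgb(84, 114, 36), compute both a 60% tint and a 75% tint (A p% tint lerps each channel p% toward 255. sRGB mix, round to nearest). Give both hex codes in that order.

#BBC7A7, #D4DCC8

60% tint:
  R: 84 + 0.6×(255−84) = 84 + 102.6 = 186.6 → 187
  G: 114 + 84.6 = 198.6 → 199
  B: 36 + 0.6×(255−36) = 36 + 131.4 = 167.4 → 167
  → #BBC7A7
75% tint:
  R: 84 + 0.75×(255−84) = 84 + 128.25 = 212.25 → 212
  G: 114 + 105.75 = 219.75 → 220
  B: 36 + 0.75×(255−36) = 36 + 164.25 = 200.25 → 200
  → #D4DCC8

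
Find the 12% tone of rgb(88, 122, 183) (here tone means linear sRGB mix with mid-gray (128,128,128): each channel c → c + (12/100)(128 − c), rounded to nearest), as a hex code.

Per channel, c → c + 0.12(128 − c):
  R: 88 + 0.12×(128−88) = 88 + 4.8 = 92.8 → 93
  G: 122 + 0.72 = 122.72 → 123
  B: 183 − 6.6 = 176.4 → 176
rgb(93, 123, 176) = #5d7bb0.

#5d7bb0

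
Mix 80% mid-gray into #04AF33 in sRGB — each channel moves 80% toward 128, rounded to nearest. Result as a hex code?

#04AF33 is rgb(4, 175, 51).
An 80% tone moves each channel 80% toward 128:
  R: 4 + 99.2 = 103.2 → 103
  G: 175 − 37.6 = 137.4 → 137
  B: 51 + 0.8×(128−51) = 51 + 61.6 = 112.6 → 113
rgb(103, 137, 113) = #678971.

#678971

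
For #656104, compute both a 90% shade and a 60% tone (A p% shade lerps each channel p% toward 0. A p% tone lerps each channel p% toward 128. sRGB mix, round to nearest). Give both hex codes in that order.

#656104 is rgb(101, 97, 4).
90% shade:
  R: 101 − 90.9 = 10.1 → 10
  G: 97 + 0.9×(0−97) = 97 − 87.3 = 9.7 → 10
  B: 4 + 0.9×(0−4) = 4 − 3.6 = 0.4 → 0
  → #0A0A00
60% tone:
  R: 101 + 16.2 = 117.2 → 117
  G: 97 + 18.6 = 115.6 → 116
  B: 4 + 0.6×(128−4) = 4 + 74.4 = 78.4 → 78
  → #75744E

#0A0A00, #75744E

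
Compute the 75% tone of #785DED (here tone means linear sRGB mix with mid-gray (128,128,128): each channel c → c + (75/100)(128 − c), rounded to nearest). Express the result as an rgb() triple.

#785DED is rgb(120, 93, 237).
Lerp each channel 75% toward 128:
  R: 120 + 0.75×(128−120) = 120 + 6 = 126 → 126
  G: 93 + 0.75×(128−93) = 93 + 26.25 = 119.25 → 119
  B: 237 + 0.75×(128−237) = 237 − 81.75 = 155.25 → 155

rgb(126, 119, 155)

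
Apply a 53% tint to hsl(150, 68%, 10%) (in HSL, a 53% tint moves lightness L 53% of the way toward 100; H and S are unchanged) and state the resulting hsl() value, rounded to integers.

hsl(150, 68%, 58%)

L moves 53% from 10 toward 100: 10 + 47.7 = 57.7 → 58.
H and S are unchanged.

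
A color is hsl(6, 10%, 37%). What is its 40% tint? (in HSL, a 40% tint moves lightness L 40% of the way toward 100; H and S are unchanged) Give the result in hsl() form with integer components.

L moves 40% from 37 toward 100: 37 + 25.2 = 62.2 → 62.
H and S are unchanged.

hsl(6, 10%, 62%)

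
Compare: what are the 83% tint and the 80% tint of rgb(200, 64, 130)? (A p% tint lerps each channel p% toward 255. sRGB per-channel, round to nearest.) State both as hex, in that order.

#F6DFEA, #F4D9E6

83% tint:
  R: 200 + 0.83×(255−200) = 200 + 45.65 = 245.65 → 246
  G: 64 + 0.83×(255−64) = 64 + 158.53 = 222.53 → 223
  B: 130 + 103.75 = 233.75 → 234
  → #F6DFEA
80% tint:
  R: 200 + 0.8×(255−200) = 200 + 44 = 244 → 244
  G: 64 + 0.8×(255−64) = 64 + 152.8 = 216.8 → 217
  B: 130 + 100 = 230 → 230
  → #F4D9E6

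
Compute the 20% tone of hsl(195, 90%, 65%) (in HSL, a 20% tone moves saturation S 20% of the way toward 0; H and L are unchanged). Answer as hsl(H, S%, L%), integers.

hsl(195, 72%, 65%)

S moves 20% from 90 toward 0: 90 − 18 = 72 → 72.
H and L are unchanged.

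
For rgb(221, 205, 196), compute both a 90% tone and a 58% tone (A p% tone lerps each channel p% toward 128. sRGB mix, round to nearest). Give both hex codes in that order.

90% tone:
  R: 221 + 0.9×(128−221) = 221 − 83.7 = 137.3 → 137
  G: 205 − 69.3 = 135.7 → 136
  B: 196 − 61.2 = 134.8 → 135
  → #898887
58% tone:
  R: 221 − 53.94 = 167.06 → 167
  G: 205 + 0.58×(128−205) = 205 − 44.66 = 160.34 → 160
  B: 196 − 39.44 = 156.56 → 157
  → #A7A09D

#898887, #A7A09D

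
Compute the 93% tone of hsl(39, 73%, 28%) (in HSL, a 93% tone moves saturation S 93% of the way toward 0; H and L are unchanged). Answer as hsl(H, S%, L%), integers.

S moves 93% from 73 toward 0: 73 − 67.89 = 5.11 → 5.
H and L are unchanged.

hsl(39, 5%, 28%)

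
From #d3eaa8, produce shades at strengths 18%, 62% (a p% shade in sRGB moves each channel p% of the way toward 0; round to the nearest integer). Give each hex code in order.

#adc08a, #505940

#d3eaa8 is rgb(211, 234, 168).
18%: (211 − 37.98 = 173.02→173, 234 − 42.12 = 191.88→192, 168 − 30.24 = 137.76→138) → #adc08a
62%: (211 − 130.82 = 80.18→80, 234 − 145.08 = 88.92→89, 168 − 104.16 = 63.84→64) → #505940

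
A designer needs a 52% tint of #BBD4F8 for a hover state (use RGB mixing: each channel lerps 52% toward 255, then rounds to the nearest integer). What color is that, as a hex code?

#BBD4F8 is rgb(187, 212, 248).
A 52% tint moves each channel 52% toward 255:
  R: 187 + 0.52×(255−187) = 187 + 35.36 = 222.36 → 222
  G: 212 + 0.52×(255−212) = 212 + 22.36 = 234.36 → 234
  B: 248 + 3.64 = 251.64 → 252
rgb(222, 234, 252) = #DEEAFC.

#DEEAFC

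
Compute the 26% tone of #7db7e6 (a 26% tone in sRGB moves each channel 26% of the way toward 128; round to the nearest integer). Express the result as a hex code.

#7ea9cb

#7db7e6 is rgb(125, 183, 230).
A 26% tone moves each channel 26% toward 128:
  R: 125 + 0.26×(128−125) = 125 + 0.78 = 125.78 → 126
  G: 183 + 0.26×(128−183) = 183 − 14.3 = 168.7 → 169
  B: 230 + 0.26×(128−230) = 230 − 26.52 = 203.48 → 203
rgb(126, 169, 203) = #7ea9cb.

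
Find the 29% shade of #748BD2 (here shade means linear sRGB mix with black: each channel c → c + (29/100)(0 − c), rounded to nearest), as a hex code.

#526395

#748BD2 is rgb(116, 139, 210).
A 29% shade moves each channel 29% toward 0:
  R: 116 + 0.29×(0−116) = 116 − 33.64 = 82.36 → 82
  G: 139 − 40.31 = 98.69 → 99
  B: 210 + 0.29×(0−210) = 210 − 60.9 = 149.1 → 149
rgb(82, 99, 149) = #526395.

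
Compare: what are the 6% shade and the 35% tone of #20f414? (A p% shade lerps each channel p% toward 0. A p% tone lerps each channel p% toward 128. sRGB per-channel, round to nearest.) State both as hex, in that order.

#1ee513, #42cb3a

#20f414 is rgb(32, 244, 20).
6% shade:
  R: 32 + 0.06×(0−32) = 32 − 1.92 = 30.08 → 30
  G: 244 + 0.06×(0−244) = 244 − 14.64 = 229.36 → 229
  B: 20 + 0.06×(0−20) = 20 − 1.2 = 18.8 → 19
  → #1ee513
35% tone:
  R: 32 + 33.6 = 65.6 → 66
  G: 244 + 0.35×(128−244) = 244 − 40.6 = 203.4 → 203
  B: 20 + 0.35×(128−20) = 20 + 37.8 = 57.8 → 58
  → #42cb3a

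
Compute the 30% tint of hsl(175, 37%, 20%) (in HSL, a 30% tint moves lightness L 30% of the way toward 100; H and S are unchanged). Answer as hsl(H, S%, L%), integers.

L moves 30% from 20 toward 100: 20 + 24 = 44 → 44.
H and S are unchanged.

hsl(175, 37%, 44%)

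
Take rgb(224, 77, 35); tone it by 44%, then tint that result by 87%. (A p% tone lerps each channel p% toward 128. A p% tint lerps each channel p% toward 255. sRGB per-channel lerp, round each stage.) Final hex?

#F6EBE8

Lerp each channel 44% toward 128:
  R: 224 + 0.44×(128−224) = 224 − 42.24 = 181.76 → 182
  G: 77 + 22.44 = 99.44 → 99
  B: 35 + 0.44×(128−35) = 35 + 40.92 = 75.92 → 76
After the tone: rgb(182, 99, 76) = #B6634C.
Lerp each channel 87% toward 255:
  R: 182 + 63.51 = 245.51 → 246
  G: 99 + 135.72 = 234.72 → 235
  B: 76 + 0.87×(255−76) = 76 + 155.73 = 231.73 → 232
rgb(246, 235, 232) = #F6EBE8.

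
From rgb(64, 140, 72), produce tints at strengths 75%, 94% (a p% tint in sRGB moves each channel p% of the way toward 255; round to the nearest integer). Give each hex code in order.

#cfe2d1, #f4f8f4

75%: (64 + 143.25 = 207.25→207, 140 + 86.25 = 226.25→226, 72 + 137.25 = 209.25→209) → #cfe2d1
94%: (64 + 179.54 = 243.54→244, 140 + 108.1 = 248.1→248, 72 + 172.02 = 244.02→244) → #f4f8f4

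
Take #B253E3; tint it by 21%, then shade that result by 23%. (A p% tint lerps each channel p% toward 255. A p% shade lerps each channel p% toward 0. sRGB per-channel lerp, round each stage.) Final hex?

#955CB3

#B253E3 is rgb(178, 83, 227).
Per channel, c → c + 0.21(255 − c):
  R: 178 + 0.21×(255−178) = 178 + 16.17 = 194.17 → 194
  G: 83 + 36.12 = 119.12 → 119
  B: 227 + 5.88 = 232.88 → 233
After the tint: rgb(194, 119, 233) = #C277E9.
Lerp each channel 23% toward 0:
  R: 194 + 0.23×(0−194) = 194 − 44.62 = 149.38 → 149
  G: 119 + 0.23×(0−119) = 119 − 27.37 = 91.63 → 92
  B: 233 + 0.23×(0−233) = 233 − 53.59 = 179.41 → 179
rgb(149, 92, 179) = #955CB3.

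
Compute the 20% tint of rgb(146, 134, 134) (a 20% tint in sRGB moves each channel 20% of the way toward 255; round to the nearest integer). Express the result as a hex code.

Lerp each channel 20% toward 255:
  R: 146 + 0.2×(255−146) = 146 + 21.8 = 167.8 → 168
  G: 134 + 24.2 = 158.2 → 158
  B: 134 + 0.2×(255−134) = 134 + 24.2 = 158.2 → 158
rgb(168, 158, 158) = #A89E9E.

#A89E9E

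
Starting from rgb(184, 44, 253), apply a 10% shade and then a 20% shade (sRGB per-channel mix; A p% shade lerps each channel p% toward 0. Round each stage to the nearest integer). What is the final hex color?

Lerp each channel 10% toward 0:
  R: 184 − 18.4 = 165.6 → 166
  G: 44 − 4.4 = 39.6 → 40
  B: 253 − 25.3 = 227.7 → 228
After the shade: rgb(166, 40, 228) = #a628e4.
A 20% shade moves each channel 20% toward 0:
  R: 166 − 33.2 = 132.8 → 133
  G: 40 + 0.2×(0−40) = 40 − 8 = 32 → 32
  B: 228 − 45.6 = 182.4 → 182
rgb(133, 32, 182) = #8520b6.

#8520b6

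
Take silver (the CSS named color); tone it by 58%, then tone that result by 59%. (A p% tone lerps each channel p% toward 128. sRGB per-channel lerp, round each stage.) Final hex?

CSS silver is rgb(192, 192, 192).
A 58% tone moves each channel 58% toward 128:
  R: 192 − 37.12 = 154.88 → 155
  G: 192 − 37.12 = 154.88 → 155
  B: 192 + 0.58×(128−192) = 192 − 37.12 = 154.88 → 155
After the tone: rgb(155, 155, 155) = #9B9B9B.
A 59% tone moves each channel 59% toward 128:
  R: 155 − 15.93 = 139.07 → 139
  G: 155 − 15.93 = 139.07 → 139
  B: 155 + 0.59×(128−155) = 155 − 15.93 = 139.07 → 139
rgb(139, 139, 139) = #8B8B8B.

#8B8B8B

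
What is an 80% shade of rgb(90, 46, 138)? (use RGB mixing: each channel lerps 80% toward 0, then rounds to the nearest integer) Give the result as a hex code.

#12091c

Per channel, c → c + 0.8(0 − c):
  R: 90 + 0.8×(0−90) = 90 − 72 = 18 → 18
  G: 46 − 36.8 = 9.2 → 9
  B: 138 − 110.4 = 27.6 → 28
rgb(18, 9, 28) = #12091c.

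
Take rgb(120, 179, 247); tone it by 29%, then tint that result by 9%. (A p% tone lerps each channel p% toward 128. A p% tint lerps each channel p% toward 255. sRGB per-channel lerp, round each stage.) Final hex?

A 29% tone moves each channel 29% toward 128:
  R: 120 + 2.32 = 122.32 → 122
  G: 179 + 0.29×(128−179) = 179 − 14.79 = 164.21 → 164
  B: 247 − 34.51 = 212.49 → 212
After the tone: rgb(122, 164, 212) = #7aa4d4.
A 9% tint moves each channel 9% toward 255:
  R: 122 + 11.97 = 133.97 → 134
  G: 164 + 0.09×(255−164) = 164 + 8.19 = 172.19 → 172
  B: 212 + 0.09×(255−212) = 212 + 3.87 = 215.87 → 216
rgb(134, 172, 216) = #86acd8.

#86acd8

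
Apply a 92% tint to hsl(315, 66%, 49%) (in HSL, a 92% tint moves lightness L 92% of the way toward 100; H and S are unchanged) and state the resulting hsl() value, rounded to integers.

L moves 92% from 49 toward 100: 49 + 46.92 = 95.92 → 96.
H and S are unchanged.

hsl(315, 66%, 96%)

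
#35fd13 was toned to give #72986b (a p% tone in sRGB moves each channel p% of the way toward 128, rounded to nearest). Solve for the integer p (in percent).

#35fd13 is rgb(53, 253, 19); #72986b is rgb(114, 152, 107).
On the G channel (widest range): 152 ≈ 253 + (p/100)(128 − 253), so p ≈ 100×(152 − 253)/(128 − 253) = -10100/-125 = 80.80.
p = 81 reproduces all three channels after rounding.

81%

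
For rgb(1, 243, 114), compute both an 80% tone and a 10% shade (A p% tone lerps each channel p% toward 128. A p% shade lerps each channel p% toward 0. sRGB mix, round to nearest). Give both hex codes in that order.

#67977d, #01db67

80% tone:
  R: 1 + 0.8×(128−1) = 1 + 101.6 = 102.6 → 103
  G: 243 − 92 = 151 → 151
  B: 114 + 11.2 = 125.2 → 125
  → #67977d
10% shade:
  R: 1 + 0.1×(0−1) = 1 − 0.1 = 0.9 → 1
  G: 243 − 24.3 = 218.7 → 219
  B: 114 − 11.4 = 102.6 → 103
  → #01db67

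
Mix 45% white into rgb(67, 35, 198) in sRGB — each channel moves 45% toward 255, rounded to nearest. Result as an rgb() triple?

rgb(152, 134, 224)

A 45% tint moves each channel 45% toward 255:
  R: 67 + 84.6 = 151.6 → 152
  G: 35 + 99 = 134 → 134
  B: 198 + 25.65 = 223.65 → 224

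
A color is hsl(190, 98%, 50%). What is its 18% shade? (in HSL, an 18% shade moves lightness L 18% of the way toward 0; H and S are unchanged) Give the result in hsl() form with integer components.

L moves 18% from 50 toward 0: 50 − 9 = 41 → 41.
H and S are unchanged.

hsl(190, 98%, 41%)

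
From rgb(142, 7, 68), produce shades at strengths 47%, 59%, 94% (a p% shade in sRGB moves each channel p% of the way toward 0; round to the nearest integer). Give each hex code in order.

#4B0424, #3A031C, #090004

47%: (142 − 66.74 = 75.26→75, 7 − 3.29 = 3.71→4, 68 − 31.96 = 36.04→36) → #4B0424
59%: (142 − 83.78 = 58.22→58, 7 − 4.13 = 2.87→3, 68 − 40.12 = 27.88→28) → #3A031C
94%: (142 − 133.48 = 8.52→9, 7 − 6.58 = 0.42→0, 68 − 63.92 = 4.08→4) → #090004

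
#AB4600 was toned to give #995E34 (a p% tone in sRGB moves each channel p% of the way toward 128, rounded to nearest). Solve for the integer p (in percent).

#AB4600 is rgb(171, 70, 0); #995E34 is rgb(153, 94, 52).
On the B channel (widest range): 52 ≈ 0 + (p/100)(128 − 0), so p ≈ 100×(52 − 0)/(128 − 0) = 5200/128 = 40.62.
p = 41 reproduces all three channels after rounding.

41%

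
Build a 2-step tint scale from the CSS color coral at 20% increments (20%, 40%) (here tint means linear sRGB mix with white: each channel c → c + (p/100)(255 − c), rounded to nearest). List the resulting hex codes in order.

#ff9973, #ffb296

CSS coral is rgb(255, 127, 80).
20%: (255→255, 127 + 25.6 = 152.6→153, 80 + 35 = 115→115) → #ff9973
40%: (255→255, 127 + 51.2 = 178.2→178, 80 + 70 = 150→150) → #ffb296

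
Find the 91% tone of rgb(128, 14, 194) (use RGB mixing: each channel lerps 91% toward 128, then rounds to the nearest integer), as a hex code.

#807686

Per channel, c → c + 0.91(128 − c):
  R: 128 + 0.91×(128−128) = 128 + 0 = 128 → 128
  G: 14 + 0.91×(128−14) = 14 + 103.74 = 117.74 → 118
  B: 194 − 60.06 = 133.94 → 134
rgb(128, 118, 134) = #807686.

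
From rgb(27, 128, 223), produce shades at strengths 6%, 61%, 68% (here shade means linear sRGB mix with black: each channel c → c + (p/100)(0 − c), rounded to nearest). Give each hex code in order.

6%: (27 − 1.62 = 25.38→25, 128 − 7.68 = 120.32→120, 223 − 13.38 = 209.62→210) → #1978d2
61%: (27 − 16.47 = 10.53→11, 128 − 78.08 = 49.92→50, 223 − 136.03 = 86.97→87) → #0b3257
68%: (27 − 18.36 = 8.64→9, 128 − 87.04 = 40.96→41, 223 − 151.64 = 71.36→71) → #092947

#1978d2, #0b3257, #092947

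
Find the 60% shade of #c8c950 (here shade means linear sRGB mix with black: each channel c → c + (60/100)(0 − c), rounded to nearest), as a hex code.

#505020

#c8c950 is rgb(200, 201, 80).
A 60% shade moves each channel 60% toward 0:
  R: 200 − 120 = 80 → 80
  G: 201 + 0.6×(0−201) = 201 − 120.6 = 80.4 → 80
  B: 80 − 48 = 32 → 32
rgb(80, 80, 32) = #505020.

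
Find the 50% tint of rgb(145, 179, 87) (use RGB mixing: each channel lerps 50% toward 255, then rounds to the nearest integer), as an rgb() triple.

rgb(200, 217, 171)

A 50% tint moves each channel 50% toward 255:
  R: 145 + 55 = 200 → 200
  G: 179 + 0.5×(255−179) = 179 + 38 = 217 → 217
  B: 87 + 84 = 171 → 171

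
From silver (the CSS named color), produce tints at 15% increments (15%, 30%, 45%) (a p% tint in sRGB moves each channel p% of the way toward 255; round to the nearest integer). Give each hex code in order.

CSS silver is rgb(192, 192, 192).
15%: (192 + 9.45 = 201.45→201, 192 + 9.45 = 201.45→201, 192 + 9.45 = 201.45→201) → #C9C9C9
30%: (192 + 18.9 = 210.9→211, 192 + 18.9 = 210.9→211, 192 + 18.9 = 210.9→211) → #D3D3D3
45%: (192 + 28.35 = 220.35→220, 192 + 28.35 = 220.35→220, 192 + 28.35 = 220.35→220) → #DCDCDC

#C9C9C9, #D3D3D3, #DCDCDC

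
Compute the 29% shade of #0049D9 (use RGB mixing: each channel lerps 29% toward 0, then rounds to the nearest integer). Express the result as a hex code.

#00349A

#0049D9 is rgb(0, 73, 217).
Lerp each channel 29% toward 0:
  R: 0 + 0 = 0 → 0
  G: 73 + 0.29×(0−73) = 73 − 21.17 = 51.83 → 52
  B: 217 + 0.29×(0−217) = 217 − 62.93 = 154.07 → 154
rgb(0, 52, 154) = #00349A.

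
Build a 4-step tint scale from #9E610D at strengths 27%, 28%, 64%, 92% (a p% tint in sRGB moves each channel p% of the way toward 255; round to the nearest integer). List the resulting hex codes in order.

#9E610D is rgb(158, 97, 13).
27%: (158 + 26.19 = 184.19→184, 97 + 42.66 = 139.66→140, 13 + 65.34 = 78.34→78) → #B88C4E
28%: (158 + 27.16 = 185.16→185, 97 + 44.24 = 141.24→141, 13 + 67.76 = 80.76→81) → #B98D51
64%: (158 + 62.08 = 220.08→220, 97 + 101.12 = 198.12→198, 13 + 154.88 = 167.88→168) → #DCC6A8
92%: (158 + 89.24 = 247.24→247, 97 + 145.36 = 242.36→242, 13 + 222.64 = 235.64→236) → #F7F2EC

#B88C4E, #B98D51, #DCC6A8, #F7F2EC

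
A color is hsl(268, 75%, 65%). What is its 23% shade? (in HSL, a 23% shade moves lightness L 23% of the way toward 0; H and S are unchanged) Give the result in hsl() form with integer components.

L moves 23% from 65 toward 0: 65 − 14.95 = 50.05 → 50.
H and S are unchanged.

hsl(268, 75%, 50%)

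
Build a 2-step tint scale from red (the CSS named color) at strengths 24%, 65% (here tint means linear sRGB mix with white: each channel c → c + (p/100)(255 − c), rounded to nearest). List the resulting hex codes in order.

CSS red is rgb(255, 0, 0).
24%: (255→255, 0 + 61.2 = 61.2→61, 0 + 61.2 = 61.2→61) → #FF3D3D
65%: (255→255, 0 + 165.75 = 165.75→166, 0 + 165.75 = 165.75→166) → #FFA6A6

#FF3D3D, #FFA6A6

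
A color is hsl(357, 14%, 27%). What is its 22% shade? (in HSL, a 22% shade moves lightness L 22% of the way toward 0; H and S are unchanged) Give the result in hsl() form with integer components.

L moves 22% from 27 toward 0: 27 − 5.94 = 21.06 → 21.
H and S are unchanged.

hsl(357, 14%, 21%)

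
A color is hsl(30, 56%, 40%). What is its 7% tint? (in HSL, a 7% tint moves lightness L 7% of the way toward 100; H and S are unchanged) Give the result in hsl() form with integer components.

hsl(30, 56%, 44%)

L moves 7% from 40 toward 100: 40 + 4.2 = 44.2 → 44.
H and S are unchanged.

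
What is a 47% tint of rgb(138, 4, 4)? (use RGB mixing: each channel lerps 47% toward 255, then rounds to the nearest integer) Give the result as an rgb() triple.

rgb(193, 122, 122)

Per channel, c → c + 0.47(255 − c):
  R: 138 + 54.99 = 192.99 → 193
  G: 4 + 117.97 = 121.97 → 122
  B: 4 + 117.97 = 121.97 → 122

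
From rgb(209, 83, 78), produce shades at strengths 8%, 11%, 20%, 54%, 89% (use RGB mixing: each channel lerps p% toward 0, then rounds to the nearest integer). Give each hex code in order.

#C04C48, #BA4A45, #A7423E, #602624, #170909

8%: (209 − 16.72 = 192.28→192, 83 − 6.64 = 76.36→76, 78 − 6.24 = 71.76→72) → #C04C48
11%: (209 − 22.99 = 186.01→186, 83 − 9.13 = 73.87→74, 78 − 8.58 = 69.42→69) → #BA4A45
20%: (209 − 41.8 = 167.2→167, 83 − 16.6 = 66.4→66, 78 − 15.6 = 62.4→62) → #A7423E
54%: (209 − 112.86 = 96.14→96, 83 − 44.82 = 38.18→38, 78 − 42.12 = 35.88→36) → #602624
89%: (209 − 186.01 = 22.99→23, 83 − 73.87 = 9.13→9, 78 − 69.42 = 8.58→9) → #170909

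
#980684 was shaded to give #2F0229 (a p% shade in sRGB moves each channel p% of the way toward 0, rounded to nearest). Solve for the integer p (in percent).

#980684 is rgb(152, 6, 132); #2F0229 is rgb(47, 2, 41).
On the R channel (widest range): 47 ≈ 152 + (p/100)(0 − 152), so p ≈ 100×(47 − 152)/(0 − 152) = -10500/-152 = 69.08.
p = 69 reproduces all three channels after rounding.

69%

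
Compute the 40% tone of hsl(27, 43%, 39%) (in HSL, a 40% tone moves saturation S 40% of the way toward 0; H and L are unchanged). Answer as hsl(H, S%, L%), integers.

S moves 40% from 43 toward 0: 43 − 17.2 = 25.8 → 26.
H and L are unchanged.

hsl(27, 26%, 39%)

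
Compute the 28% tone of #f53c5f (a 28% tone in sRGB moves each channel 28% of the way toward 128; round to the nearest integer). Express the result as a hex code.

#d44f68

#f53c5f is rgb(245, 60, 95).
Per channel, c → c + 0.28(128 − c):
  R: 245 − 32.76 = 212.24 → 212
  G: 60 + 19.04 = 79.04 → 79
  B: 95 + 0.28×(128−95) = 95 + 9.24 = 104.24 → 104
rgb(212, 79, 104) = #d44f68.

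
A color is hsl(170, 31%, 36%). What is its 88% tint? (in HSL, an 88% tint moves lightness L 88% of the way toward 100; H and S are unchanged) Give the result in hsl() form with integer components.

hsl(170, 31%, 92%)

L moves 88% from 36 toward 100: 36 + 56.32 = 92.32 → 92.
H and S are unchanged.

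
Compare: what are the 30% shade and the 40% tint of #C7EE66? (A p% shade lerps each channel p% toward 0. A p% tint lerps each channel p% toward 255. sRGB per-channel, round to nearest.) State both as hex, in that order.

#C7EE66 is rgb(199, 238, 102).
30% shade:
  R: 199 + 0.3×(0−199) = 199 − 59.7 = 139.3 → 139
  G: 238 + 0.3×(0−238) = 238 − 71.4 = 166.6 → 167
  B: 102 + 0.3×(0−102) = 102 − 30.6 = 71.4 → 71
  → #8BA747
40% tint:
  R: 199 + 0.4×(255−199) = 199 + 22.4 = 221.4 → 221
  G: 238 + 6.8 = 244.8 → 245
  B: 102 + 0.4×(255−102) = 102 + 61.2 = 163.2 → 163
  → #DDF5A3

#8BA747, #DDF5A3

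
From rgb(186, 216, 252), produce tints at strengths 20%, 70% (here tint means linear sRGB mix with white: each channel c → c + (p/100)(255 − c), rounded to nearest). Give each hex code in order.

#C8E0FD, #EAF3FE

20%: (186 + 13.8 = 199.8→200, 216 + 7.8 = 223.8→224, 252 + 0.6 = 252.6→253) → #C8E0FD
70%: (186 + 48.3 = 234.3→234, 216 + 27.3 = 243.3→243, 252 + 2.1 = 254.1→254) → #EAF3FE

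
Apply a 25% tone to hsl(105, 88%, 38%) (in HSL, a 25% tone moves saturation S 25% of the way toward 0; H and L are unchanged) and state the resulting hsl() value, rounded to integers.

S moves 25% from 88 toward 0: 88 − 22 = 66 → 66.
H and L are unchanged.

hsl(105, 66%, 38%)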